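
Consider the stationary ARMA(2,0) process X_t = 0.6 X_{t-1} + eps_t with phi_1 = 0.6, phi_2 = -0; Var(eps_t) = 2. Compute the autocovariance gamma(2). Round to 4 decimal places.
\gamma(2) = 1.1250

Multiply the model equation by X_{t-k} and take expectations. With theta_0 = psi_0 = 1 and psi_j the MA(infinity) weights, this gives
  gamma(k) - sum_i phi_i gamma(k-i) = c_k,
  c_k = sigma^2 * sum_{j=k..q} theta_j psi_{j-k}   (c_k = 0 for k > q),
using gamma(-m) = gamma(m).
Pure AR (q = 0): c_0 = sigma^2 = 2, c_k = 0 for k >= 1.
Equations for k = 0, 1, 2 (AR order 2, c_2 = 0):
  (E0) gamma(0) = phi_1 gamma(1) + phi_2 gamma(2) + c_0
  (E1) gamma(1) = phi_1 gamma(0) + phi_2 gamma(1) + c_1
  (E2) gamma(2) = phi_1 gamma(1) + phi_2 gamma(0)
From (E1): gamma(1) = A gamma(0) + B with
  A = phi_1 / (1 - phi_2) = 0.6 / 1 = 0.6,   B = c_1 / (1 - phi_2) = 0 / 1 = 0.
Insert (E2) into (E0): gamma(0) (1 - phi_2^2) = phi_1 (1 + phi_2) gamma(1) + c_0.
  phi_1 (1 + phi_2) = (0.6)(1) = 0.6,   1 - phi_2^2 = 1.
Replace gamma(1) by A gamma(0) + B and collect gamma(0):
  gamma(0) [1 - (0.6)(0.6)] = c_0 = 2
  gamma(0) * 0.64 = 2
  gamma(0) = 2 / 0.64 = 3.125.
  gamma(1) = A gamma(0) = (0.6)(3.125) = 1.875.
  gamma(2) = phi_1 gamma(1) + phi_2 gamma(0) = (0.6)(1.875) + (0)(3.125) = 1.125.
Therefore gamma(2) = 1.1250 (to 4 decimal places).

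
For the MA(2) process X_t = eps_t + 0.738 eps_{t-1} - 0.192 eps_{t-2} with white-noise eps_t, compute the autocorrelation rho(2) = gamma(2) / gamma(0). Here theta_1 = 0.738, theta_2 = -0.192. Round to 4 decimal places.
\rho(2) = -0.1214

For an MA(q) process with theta_0 = 1, the autocovariance is
  gamma(k) = sigma^2 * sum_{i=0..q-k} theta_i * theta_{i+k},
and rho(k) = gamma(k) / gamma(0). Sigma^2 cancels.
  numerator   = (1)*(-0.192) = -0.192.
  denominator = (1)^2 + (0.738)^2 + (-0.192)^2 = 1.581508.
  rho(2) = -0.192 / 1.581508 = -0.1214.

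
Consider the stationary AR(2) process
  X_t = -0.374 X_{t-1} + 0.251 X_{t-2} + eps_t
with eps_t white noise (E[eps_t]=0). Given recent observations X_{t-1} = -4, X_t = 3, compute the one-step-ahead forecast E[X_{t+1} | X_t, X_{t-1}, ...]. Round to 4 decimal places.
E[X_{t+1} \mid \mathcal F_t] = -2.1260

For an AR(p) model X_t = c + sum_i phi_i X_{t-i} + eps_t, the
one-step-ahead conditional mean is
  E[X_{t+1} | X_t, ...] = c + sum_i phi_i X_{t+1-i}.
Substitute known values:
  E[X_{t+1} | ...] = (-0.374) * (3) + (0.251) * (-4)
                   = -2.1260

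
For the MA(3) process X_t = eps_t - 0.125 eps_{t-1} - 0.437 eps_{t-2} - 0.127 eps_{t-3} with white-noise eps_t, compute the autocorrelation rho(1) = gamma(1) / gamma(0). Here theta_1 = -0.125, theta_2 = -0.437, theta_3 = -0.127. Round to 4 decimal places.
\rho(1) = -0.0122

For an MA(q) process with theta_0 = 1, the autocovariance is
  gamma(k) = sigma^2 * sum_{i=0..q-k} theta_i * theta_{i+k},
and rho(k) = gamma(k) / gamma(0). Sigma^2 cancels.
  numerator   = (1)*(-0.125) + (-0.125)*(-0.437) + (-0.437)*(-0.127) = -0.014876.
  denominator = (1)^2 + (-0.125)^2 + (-0.437)^2 + (-0.127)^2 = 1.222723.
  rho(1) = -0.014876 / 1.222723 = -0.0122.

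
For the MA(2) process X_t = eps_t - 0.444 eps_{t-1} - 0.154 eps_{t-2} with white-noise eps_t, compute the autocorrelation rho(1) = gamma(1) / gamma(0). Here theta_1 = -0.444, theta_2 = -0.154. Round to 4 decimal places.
\rho(1) = -0.3077

For an MA(q) process with theta_0 = 1, the autocovariance is
  gamma(k) = sigma^2 * sum_{i=0..q-k} theta_i * theta_{i+k},
and rho(k) = gamma(k) / gamma(0). Sigma^2 cancels.
  numerator   = (1)*(-0.444) + (-0.444)*(-0.154) = -0.375624.
  denominator = (1)^2 + (-0.444)^2 + (-0.154)^2 = 1.220852.
  rho(1) = -0.375624 / 1.220852 = -0.3077.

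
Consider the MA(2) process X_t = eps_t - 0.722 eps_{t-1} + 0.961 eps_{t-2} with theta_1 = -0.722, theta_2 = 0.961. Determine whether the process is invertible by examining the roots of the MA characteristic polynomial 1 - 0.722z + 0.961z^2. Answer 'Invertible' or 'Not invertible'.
\text{Invertible}

The MA(q) characteristic polynomial is P(z) = 1 - 0.722z + 0.961z^2.
Invertibility requires all roots to lie outside the unit circle, i.e. |z| > 1 for every root.
Set 1 + (-0.722) z + (0.961) z^2 = 0, i.e. a z^2 + b z + c = 0 with a = 0.961, b = -0.722, c = 1.
Discriminant D = b^2 - 4ac = (-0.722)^2 - 4*(0.961)*1 = 0.521284 - (3.844) = -3.322716.
D < 0, so the roots are the complex-conjugate pair z = (-b +/- i sqrt(-D)) / (2a) = 0.3757 +/- 0.9484i.
For a conjugate pair |z|^2 = z * conj(z) = (product of roots) = c/a = 1/(0.961) = 1.040583, so |z| = sqrt(1.040583) = 1.0201 for both roots.
Moduli of all roots: 1.0201, 1.0201.
All moduli strictly greater than 1? Yes.
Verdict: Invertible.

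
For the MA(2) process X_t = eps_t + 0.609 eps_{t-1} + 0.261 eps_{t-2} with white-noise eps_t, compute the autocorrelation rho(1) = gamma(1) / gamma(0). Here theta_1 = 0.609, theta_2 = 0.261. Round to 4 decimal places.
\rho(1) = 0.5337

For an MA(q) process with theta_0 = 1, the autocovariance is
  gamma(k) = sigma^2 * sum_{i=0..q-k} theta_i * theta_{i+k},
and rho(k) = gamma(k) / gamma(0). Sigma^2 cancels.
  numerator   = (1)*(0.609) + (0.609)*(0.261) = 0.767949.
  denominator = (1)^2 + (0.609)^2 + (0.261)^2 = 1.439002.
  rho(1) = 0.767949 / 1.439002 = 0.5337.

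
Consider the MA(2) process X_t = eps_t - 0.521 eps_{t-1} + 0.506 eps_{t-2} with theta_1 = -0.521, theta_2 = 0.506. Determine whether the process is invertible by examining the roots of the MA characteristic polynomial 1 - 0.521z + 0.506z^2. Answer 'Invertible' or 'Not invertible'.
\text{Invertible}

The MA(q) characteristic polynomial is P(z) = 1 - 0.521z + 0.506z^2.
Invertibility requires all roots to lie outside the unit circle, i.e. |z| > 1 for every root.
Set 1 + (-0.521) z + (0.506) z^2 = 0, i.e. a z^2 + b z + c = 0 with a = 0.506, b = -0.521, c = 1.
Discriminant D = b^2 - 4ac = (-0.521)^2 - 4*(0.506)*1 = 0.271441 - (2.024) = -1.752559.
D < 0, so the roots are the complex-conjugate pair z = (-b +/- i sqrt(-D)) / (2a) = 0.5148 +/- 1.3081i.
For a conjugate pair |z|^2 = z * conj(z) = (product of roots) = c/a = 1/(0.506) = 1.976285, so |z| = sqrt(1.976285) = 1.4058 for both roots.
Moduli of all roots: 1.4058, 1.4058.
All moduli strictly greater than 1? Yes.
Verdict: Invertible.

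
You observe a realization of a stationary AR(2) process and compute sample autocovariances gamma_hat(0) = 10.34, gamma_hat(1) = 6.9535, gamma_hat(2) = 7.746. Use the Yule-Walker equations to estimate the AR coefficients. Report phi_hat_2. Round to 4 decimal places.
\hat\phi_{2} = 0.5420

The Yule-Walker equations for an AR(p) process read, in matrix form,
  Gamma_p phi = r_p,   with   (Gamma_p)_{ij} = gamma(|i - j|),
                       (r_p)_i = gamma(i),   i,j = 1..p.
Substitute the sample gammas (Toeplitz matrix and right-hand side of size 2):
  Gamma_p = [[10.34, 6.9535], [6.9535, 10.34]]
  r_p     = [6.9535, 7.746]
Written out:
  10.34 phi_1 + 6.9535 phi_2 = 6.9535
  6.9535 phi_1 + 10.34 phi_2 = 7.746
Solve by Cramer's rule:
  det = gamma(0)^2 - gamma(1)^2 = (10.34)^2 - (6.9535)^2 = 106.9156 - 48.35116225 = 58.56443775
  phi_hat_1 = [gamma(1) gamma(0) - gamma(1) gamma(2)] / det = [(6.9535)(10.34) - (6.9535)(7.746)] / 58.56443775 = 18.037379 / 58.56443775 = 0.308
  phi_hat_2 = [gamma(0) gamma(2) - gamma(1)^2] / det = [(10.34)(7.746) - (6.9535)^2] / 58.56443775 = 31.74247775 / 58.56443775 = 0.542
So phi_hat = [0.3080, 0.5420].
Therefore phi_hat_2 = 0.5420.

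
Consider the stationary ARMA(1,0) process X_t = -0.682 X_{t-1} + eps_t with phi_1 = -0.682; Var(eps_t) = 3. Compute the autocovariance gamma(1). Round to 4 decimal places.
\gamma(1) = -3.8252

Multiply the model equation by X_{t-k} and take expectations. With theta_0 = psi_0 = 1 and psi_j the MA(infinity) weights, this gives
  gamma(k) - sum_i phi_i gamma(k-i) = c_k,
  c_k = sigma^2 * sum_{j=k..q} theta_j psi_{j-k}   (c_k = 0 for k > q),
using gamma(-m) = gamma(m).
Pure AR (q = 0): c_0 = sigma^2 = 3, c_k = 0 for k >= 1.
Equations for k = 0 and k = 1 (AR order 1):
  gamma(0) = phi_1 gamma(1) + c_0
  gamma(1) = phi_1 gamma(0) + c_1
Substituting the second into the first: gamma(0) (1 - phi_1^2) = c_0 + phi_1 c_1, so
  gamma(0) = c_0 / (1 - phi_1^2) = 3 / (1 - (-0.682)^2) = 3 / 0.534876 = 5.608777.
  gamma(1) = phi_1 gamma(0) = (-0.682)(5.608777) = -3.825186.
Therefore gamma(1) = -3.8252 (to 4 decimal places).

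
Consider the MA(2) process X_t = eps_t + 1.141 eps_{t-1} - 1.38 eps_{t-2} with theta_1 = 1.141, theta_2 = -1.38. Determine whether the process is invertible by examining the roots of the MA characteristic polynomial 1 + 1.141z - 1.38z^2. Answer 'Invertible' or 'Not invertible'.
\text{Not invertible}

The MA(q) characteristic polynomial is P(z) = 1 + 1.141z - 1.38z^2.
Invertibility requires all roots to lie outside the unit circle, i.e. |z| > 1 for every root.
Set 1 + (1.141) z + (-1.38) z^2 = 0, i.e. a z^2 + b z + c = 0 with a = -1.38, b = 1.141, c = 1.
Discriminant D = b^2 - 4ac = (1.141)^2 - 4*(-1.38)*1 = 1.301881 - (-5.52) = 6.821881.
D >= 0, so the roots are real: z = (-b +/- sqrt(D)) / (2a) = (-1.141 +/- 2.611873) / (-2.76).
  z_1 = (-1.141 + 2.611873) / (-2.76) = -0.5329,   |z_1| = 0.5329.
  z_2 = (-1.141 - 2.611873) / (-2.76) = 1.3597,   |z_2| = 1.3597.
Moduli of all roots: 0.5329, 1.3597.
All moduli strictly greater than 1? No.
Verdict: Not invertible.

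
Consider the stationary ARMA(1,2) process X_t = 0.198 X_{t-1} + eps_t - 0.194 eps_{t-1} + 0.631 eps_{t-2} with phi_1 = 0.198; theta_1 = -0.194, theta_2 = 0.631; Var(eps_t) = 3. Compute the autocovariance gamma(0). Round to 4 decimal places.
\gamma(0) = 4.2464

Multiply the model equation by X_{t-k} and take expectations. With theta_0 = psi_0 = 1 and psi_j the MA(infinity) weights, this gives
  gamma(k) - sum_i phi_i gamma(k-i) = c_k,
  c_k = sigma^2 * sum_{j=k..q} theta_j psi_{j-k}   (c_k = 0 for k > q),
using gamma(-m) = gamma(m).
psi-weights needed (psi_j = theta_j + sum_i phi_i psi_{j-i}):
  psi_1 = theta_1 + phi_1 = -0.194 + (0.198) = 0.004
  psi_2 = theta_2 + phi_1 psi_1 = 0.631 + (0.198)(0.004) = 0.631792
Right-hand sides:
  c_0 = sigma^2 (1 + theta_1 psi_1 + theta_2 psi_2) = 3 * (1 + (-0.194)(0.004) + (0.631)(0.631792)) = 3 * 1.397885 = 4.193654
  c_1 = sigma^2 (theta_1 + theta_2 psi_1) = 3 * (-0.194 + (0.631)(0.004)) = -0.574428
  c_2 = sigma^2 theta_2 = 3 * (0.631) = 1.893
Equations for k = 0 and k = 1 (AR order 1):
  gamma(0) = phi_1 gamma(1) + c_0
  gamma(1) = phi_1 gamma(0) + c_1
Substituting the second into the first: gamma(0) (1 - phi_1^2) = c_0 + phi_1 c_1, so
  gamma(0) = (c_0 + phi_1 c_1) / (1 - phi_1^2) = (4.193654 + (0.198)(-0.574428)) / (1 - (0.198)^2) = 4.079918 / 0.960796 = 4.246393.
Therefore gamma(0) = 4.2464 (to 4 decimal places).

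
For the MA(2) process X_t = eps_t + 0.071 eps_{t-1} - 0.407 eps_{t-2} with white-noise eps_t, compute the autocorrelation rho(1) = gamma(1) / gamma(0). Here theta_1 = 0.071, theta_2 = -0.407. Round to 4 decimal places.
\rho(1) = 0.0360

For an MA(q) process with theta_0 = 1, the autocovariance is
  gamma(k) = sigma^2 * sum_{i=0..q-k} theta_i * theta_{i+k},
and rho(k) = gamma(k) / gamma(0). Sigma^2 cancels.
  numerator   = (1)*(0.071) + (0.071)*(-0.407) = 0.042103.
  denominator = (1)^2 + (0.071)^2 + (-0.407)^2 = 1.17069.
  rho(1) = 0.042103 / 1.17069 = 0.0360.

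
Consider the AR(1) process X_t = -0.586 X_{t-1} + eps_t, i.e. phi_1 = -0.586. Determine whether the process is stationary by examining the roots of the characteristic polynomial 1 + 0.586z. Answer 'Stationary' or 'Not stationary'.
\text{Stationary}

The AR(p) characteristic polynomial is P(z) = 1 + 0.586z.
Stationarity requires all roots to lie outside the unit circle, i.e. |z| > 1 for every root.
This is linear in z: 1 + (0.586) z = 0  =>  z = -1/(0.586) = -1.706485,  |z| = 1.706485.
Moduli of all roots: 1.7065.
All moduli strictly greater than 1? Yes.
Verdict: Stationary.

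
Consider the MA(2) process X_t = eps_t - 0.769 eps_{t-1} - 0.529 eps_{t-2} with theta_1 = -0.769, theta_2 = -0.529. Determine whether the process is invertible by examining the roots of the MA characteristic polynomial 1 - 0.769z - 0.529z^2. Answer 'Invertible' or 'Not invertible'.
\text{Not invertible}

The MA(q) characteristic polynomial is P(z) = 1 - 0.769z - 0.529z^2.
Invertibility requires all roots to lie outside the unit circle, i.e. |z| > 1 for every root.
Set 1 + (-0.769) z + (-0.529) z^2 = 0, i.e. a z^2 + b z + c = 0 with a = -0.529, b = -0.769, c = 1.
Discriminant D = b^2 - 4ac = (-0.769)^2 - 4*(-0.529)*1 = 0.591361 - (-2.116) = 2.707361.
D >= 0, so the roots are real: z = (-b +/- sqrt(D)) / (2a) = (0.769 +/- 1.645406) / (-1.058).
  z_1 = (0.769 + 1.645406) / (-1.058) = -2.282,   |z_1| = 2.282.
  z_2 = (0.769 - 1.645406) / (-1.058) = 0.8284,   |z_2| = 0.8284.
Moduli of all roots: 2.2820, 0.8284.
All moduli strictly greater than 1? No.
Verdict: Not invertible.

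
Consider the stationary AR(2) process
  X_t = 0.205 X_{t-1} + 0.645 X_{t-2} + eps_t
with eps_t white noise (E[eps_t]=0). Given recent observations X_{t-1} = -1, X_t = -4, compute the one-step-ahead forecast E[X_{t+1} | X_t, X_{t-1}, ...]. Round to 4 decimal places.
E[X_{t+1} \mid \mathcal F_t] = -1.4650

For an AR(p) model X_t = c + sum_i phi_i X_{t-i} + eps_t, the
one-step-ahead conditional mean is
  E[X_{t+1} | X_t, ...] = c + sum_i phi_i X_{t+1-i}.
Substitute known values:
  E[X_{t+1} | ...] = (0.205) * (-4) + (0.645) * (-1)
                   = -1.4650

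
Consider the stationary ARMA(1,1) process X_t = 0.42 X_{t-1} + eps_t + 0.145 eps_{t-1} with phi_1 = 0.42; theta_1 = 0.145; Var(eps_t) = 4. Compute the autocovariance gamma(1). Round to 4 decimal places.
\gamma(1) = 2.9112

Multiply the model equation by X_{t-k} and take expectations. With theta_0 = psi_0 = 1 and psi_j the MA(infinity) weights, this gives
  gamma(k) - sum_i phi_i gamma(k-i) = c_k,
  c_k = sigma^2 * sum_{j=k..q} theta_j psi_{j-k}   (c_k = 0 for k > q),
using gamma(-m) = gamma(m).
psi-weights needed (psi_j = theta_j + sum_i phi_i psi_{j-i}):
  psi_1 = theta_1 + phi_1 = 0.145 + (0.42) = 0.565
Right-hand sides:
  c_0 = sigma^2 (1 + theta_1 psi_1) = 4 * (1 + (0.145)(0.565)) = 4 * 1.081925 = 4.3277
  c_1 = sigma^2 theta_1 = 4 * (0.145) = 0.58
  c_2 = 0
Equations for k = 0 and k = 1 (AR order 1):
  gamma(0) = phi_1 gamma(1) + c_0
  gamma(1) = phi_1 gamma(0) + c_1
Substituting the second into the first: gamma(0) (1 - phi_1^2) = c_0 + phi_1 c_1, so
  gamma(0) = (c_0 + phi_1 c_1) / (1 - phi_1^2) = (4.3277 + (0.42)(0.58)) / (1 - (0.42)^2) = 4.5713 / 0.8236 = 5.550389.
  gamma(1) = phi_1 gamma(0) + c_1 = (0.42)(5.550389) + (0.58) = 2.911163.
Therefore gamma(1) = 2.9112 (to 4 decimal places).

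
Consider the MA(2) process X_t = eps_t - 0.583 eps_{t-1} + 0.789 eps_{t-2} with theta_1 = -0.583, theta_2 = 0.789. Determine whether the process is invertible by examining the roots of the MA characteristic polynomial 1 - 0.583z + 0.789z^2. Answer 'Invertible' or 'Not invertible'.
\text{Invertible}

The MA(q) characteristic polynomial is P(z) = 1 - 0.583z + 0.789z^2.
Invertibility requires all roots to lie outside the unit circle, i.e. |z| > 1 for every root.
Set 1 + (-0.583) z + (0.789) z^2 = 0, i.e. a z^2 + b z + c = 0 with a = 0.789, b = -0.583, c = 1.
Discriminant D = b^2 - 4ac = (-0.583)^2 - 4*(0.789)*1 = 0.339889 - (3.156) = -2.816111.
D < 0, so the roots are the complex-conjugate pair z = (-b +/- i sqrt(-D)) / (2a) = 0.3695 +/- 1.0635i.
For a conjugate pair |z|^2 = z * conj(z) = (product of roots) = c/a = 1/(0.789) = 1.267427, so |z| = sqrt(1.267427) = 1.1258 for both roots.
Moduli of all roots: 1.1258, 1.1258.
All moduli strictly greater than 1? Yes.
Verdict: Invertible.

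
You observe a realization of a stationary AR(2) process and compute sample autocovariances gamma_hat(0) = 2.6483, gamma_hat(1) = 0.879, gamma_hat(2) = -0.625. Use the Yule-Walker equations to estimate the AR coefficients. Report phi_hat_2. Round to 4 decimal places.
\hat\phi_{2} = -0.3890

The Yule-Walker equations for an AR(p) process read, in matrix form,
  Gamma_p phi = r_p,   with   (Gamma_p)_{ij} = gamma(|i - j|),
                       (r_p)_i = gamma(i),   i,j = 1..p.
Substitute the sample gammas (Toeplitz matrix and right-hand side of size 2):
  Gamma_p = [[2.6483, 0.879], [0.879, 2.6483]]
  r_p     = [0.879, -0.625]
Written out:
  2.6483 phi_1 + 0.879 phi_2 = 0.879
  0.879 phi_1 + 2.6483 phi_2 = -0.625
Solve by Cramer's rule:
  det = gamma(0)^2 - gamma(1)^2 = (2.6483)^2 - (0.879)^2 = 7.01349289 - 0.772641 = 6.24085189
  phi_hat_1 = [gamma(1) gamma(0) - gamma(1) gamma(2)] / det = [(0.879)(2.6483) - (0.879)(-0.625)] / 6.24085189 = 2.8772307 / 6.24085189 = 0.461
  phi_hat_2 = [gamma(0) gamma(2) - gamma(1)^2] / det = [(2.6483)(-0.625) - (0.879)^2] / 6.24085189 = -2.4278285 / 6.24085189 = -0.389
So phi_hat = [0.4610, -0.3890].
Therefore phi_hat_2 = -0.3890.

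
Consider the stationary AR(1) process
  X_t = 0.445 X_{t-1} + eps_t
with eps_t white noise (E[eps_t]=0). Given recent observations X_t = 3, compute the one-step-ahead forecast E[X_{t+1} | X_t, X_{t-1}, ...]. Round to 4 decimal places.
E[X_{t+1} \mid \mathcal F_t] = 1.3350

For an AR(p) model X_t = c + sum_i phi_i X_{t-i} + eps_t, the
one-step-ahead conditional mean is
  E[X_{t+1} | X_t, ...] = c + sum_i phi_i X_{t+1-i}.
Substitute known values:
  E[X_{t+1} | ...] = (0.445) * (3)
                   = 1.3350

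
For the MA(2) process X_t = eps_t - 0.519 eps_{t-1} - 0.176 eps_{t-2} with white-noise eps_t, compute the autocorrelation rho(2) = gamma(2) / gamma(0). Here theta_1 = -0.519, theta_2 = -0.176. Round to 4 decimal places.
\rho(2) = -0.1353

For an MA(q) process with theta_0 = 1, the autocovariance is
  gamma(k) = sigma^2 * sum_{i=0..q-k} theta_i * theta_{i+k},
and rho(k) = gamma(k) / gamma(0). Sigma^2 cancels.
  numerator   = (1)*(-0.176) = -0.176.
  denominator = (1)^2 + (-0.519)^2 + (-0.176)^2 = 1.300337.
  rho(2) = -0.176 / 1.300337 = -0.1353.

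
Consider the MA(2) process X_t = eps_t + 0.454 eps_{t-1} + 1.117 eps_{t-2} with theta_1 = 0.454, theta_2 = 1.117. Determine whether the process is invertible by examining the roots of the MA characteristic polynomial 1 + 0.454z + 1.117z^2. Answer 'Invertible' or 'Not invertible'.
\text{Not invertible}

The MA(q) characteristic polynomial is P(z) = 1 + 0.454z + 1.117z^2.
Invertibility requires all roots to lie outside the unit circle, i.e. |z| > 1 for every root.
Set 1 + (0.454) z + (1.117) z^2 = 0, i.e. a z^2 + b z + c = 0 with a = 1.117, b = 0.454, c = 1.
Discriminant D = b^2 - 4ac = (0.454)^2 - 4*(1.117)*1 = 0.206116 - (4.468) = -4.261884.
D < 0, so the roots are the complex-conjugate pair z = (-b +/- i sqrt(-D)) / (2a) = -0.2032 +/- 0.9241i.
For a conjugate pair |z|^2 = z * conj(z) = (product of roots) = c/a = 1/(1.117) = 0.895255, so |z| = sqrt(0.895255) = 0.9462 for both roots.
Moduli of all roots: 0.9462, 0.9462.
All moduli strictly greater than 1? No.
Verdict: Not invertible.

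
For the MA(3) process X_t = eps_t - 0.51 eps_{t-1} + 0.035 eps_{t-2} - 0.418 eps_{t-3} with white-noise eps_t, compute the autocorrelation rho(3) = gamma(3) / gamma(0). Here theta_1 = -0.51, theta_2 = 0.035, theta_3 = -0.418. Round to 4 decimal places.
\rho(3) = -0.2911

For an MA(q) process with theta_0 = 1, the autocovariance is
  gamma(k) = sigma^2 * sum_{i=0..q-k} theta_i * theta_{i+k},
and rho(k) = gamma(k) / gamma(0). Sigma^2 cancels.
  numerator   = (1)*(-0.418) = -0.418.
  denominator = (1)^2 + (-0.51)^2 + (0.035)^2 + (-0.418)^2 = 1.436049.
  rho(3) = -0.418 / 1.436049 = -0.2911.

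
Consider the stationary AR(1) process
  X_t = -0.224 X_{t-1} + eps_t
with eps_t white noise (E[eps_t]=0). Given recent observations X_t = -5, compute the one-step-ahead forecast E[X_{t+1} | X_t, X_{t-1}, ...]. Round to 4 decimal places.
E[X_{t+1} \mid \mathcal F_t] = 1.1200

For an AR(p) model X_t = c + sum_i phi_i X_{t-i} + eps_t, the
one-step-ahead conditional mean is
  E[X_{t+1} | X_t, ...] = c + sum_i phi_i X_{t+1-i}.
Substitute known values:
  E[X_{t+1} | ...] = (-0.224) * (-5)
                   = 1.1200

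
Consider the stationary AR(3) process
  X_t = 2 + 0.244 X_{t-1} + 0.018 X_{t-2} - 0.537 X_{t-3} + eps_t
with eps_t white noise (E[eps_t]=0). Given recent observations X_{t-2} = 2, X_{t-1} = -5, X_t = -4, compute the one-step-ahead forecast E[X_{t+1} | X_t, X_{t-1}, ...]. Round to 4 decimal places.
E[X_{t+1} \mid \mathcal F_t] = -0.1400

For an AR(p) model X_t = c + sum_i phi_i X_{t-i} + eps_t, the
one-step-ahead conditional mean is
  E[X_{t+1} | X_t, ...] = c + sum_i phi_i X_{t+1-i}.
Substitute known values:
  E[X_{t+1} | ...] = 2 + (0.244) * (-4) + (0.018) * (-5) + (-0.537) * (2)
                   = -0.1400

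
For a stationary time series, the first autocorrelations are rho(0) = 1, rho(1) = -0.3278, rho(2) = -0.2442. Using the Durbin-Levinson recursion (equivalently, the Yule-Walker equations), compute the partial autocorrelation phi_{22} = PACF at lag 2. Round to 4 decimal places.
\phi_{22} = -0.3940

The PACF at lag k is phi_{kk}, the last component of the solution
to the Yule-Walker system G_k phi = r_k where
  (G_k)_{ij} = rho(|i - j|), (r_k)_i = rho(i), i,j = 1..k.
Equivalently, Durbin-Levinson gives phi_{kk} iteratively:
  phi_{11} = rho(1)
  phi_{kk} = [rho(k) - sum_{j=1..k-1} phi_{k-1,j} rho(k-j)]
            / [1 - sum_{j=1..k-1} phi_{k-1,j} rho(j)],
  phi_{k,j} = phi_{k-1,j} - phi_{kk} phi_{k-1,k-j},  j = 1..k-1.
Step k = 1:
  phi_11 = rho(1) = -0.3278.
Step k = 2:
  phi_22 = [rho(2) - phi_11 rho(1)] / [1 - phi_11 rho(1)] = [-0.2442 - (-0.3278)(-0.3278)] / [1 - (-0.3278)(-0.3278)]
         = -0.35165284 / 0.89254716 = -0.394.
Therefore phi_{22} = -0.3940.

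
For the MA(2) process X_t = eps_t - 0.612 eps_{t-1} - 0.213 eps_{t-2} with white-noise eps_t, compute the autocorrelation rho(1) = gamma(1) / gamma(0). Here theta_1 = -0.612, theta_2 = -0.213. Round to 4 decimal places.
\rho(1) = -0.3392

For an MA(q) process with theta_0 = 1, the autocovariance is
  gamma(k) = sigma^2 * sum_{i=0..q-k} theta_i * theta_{i+k},
and rho(k) = gamma(k) / gamma(0). Sigma^2 cancels.
  numerator   = (1)*(-0.612) + (-0.612)*(-0.213) = -0.481644.
  denominator = (1)^2 + (-0.612)^2 + (-0.213)^2 = 1.419913.
  rho(1) = -0.481644 / 1.419913 = -0.3392.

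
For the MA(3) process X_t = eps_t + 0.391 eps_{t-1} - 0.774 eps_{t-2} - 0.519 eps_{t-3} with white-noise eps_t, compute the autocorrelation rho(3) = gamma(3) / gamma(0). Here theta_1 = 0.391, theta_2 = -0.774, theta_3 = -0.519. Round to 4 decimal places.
\rho(3) = -0.2568

For an MA(q) process with theta_0 = 1, the autocovariance is
  gamma(k) = sigma^2 * sum_{i=0..q-k} theta_i * theta_{i+k},
and rho(k) = gamma(k) / gamma(0). Sigma^2 cancels.
  numerator   = (1)*(-0.519) = -0.519.
  denominator = (1)^2 + (0.391)^2 + (-0.774)^2 + (-0.519)^2 = 2.021318.
  rho(3) = -0.519 / 2.021318 = -0.2568.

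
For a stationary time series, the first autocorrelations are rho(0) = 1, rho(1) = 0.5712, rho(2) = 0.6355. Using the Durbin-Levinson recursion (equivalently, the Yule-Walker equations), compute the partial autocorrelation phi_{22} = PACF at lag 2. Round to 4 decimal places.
\phi_{22} = 0.4590

The PACF at lag k is phi_{kk}, the last component of the solution
to the Yule-Walker system G_k phi = r_k where
  (G_k)_{ij} = rho(|i - j|), (r_k)_i = rho(i), i,j = 1..k.
Equivalently, Durbin-Levinson gives phi_{kk} iteratively:
  phi_{11} = rho(1)
  phi_{kk} = [rho(k) - sum_{j=1..k-1} phi_{k-1,j} rho(k-j)]
            / [1 - sum_{j=1..k-1} phi_{k-1,j} rho(j)],
  phi_{k,j} = phi_{k-1,j} - phi_{kk} phi_{k-1,k-j},  j = 1..k-1.
Step k = 1:
  phi_11 = rho(1) = 0.5712.
Step k = 2:
  phi_22 = [rho(2) - phi_11 rho(1)] / [1 - phi_11 rho(1)] = [0.6355 - (0.5712)(0.5712)] / [1 - (0.5712)(0.5712)]
         = 0.30923056 / 0.67373056 = 0.459.
Therefore phi_{22} = 0.4590.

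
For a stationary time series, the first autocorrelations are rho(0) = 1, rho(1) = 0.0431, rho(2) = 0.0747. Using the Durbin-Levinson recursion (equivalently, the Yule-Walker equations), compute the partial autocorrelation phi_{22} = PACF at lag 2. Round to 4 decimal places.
\phi_{22} = 0.0730

The PACF at lag k is phi_{kk}, the last component of the solution
to the Yule-Walker system G_k phi = r_k where
  (G_k)_{ij} = rho(|i - j|), (r_k)_i = rho(i), i,j = 1..k.
Equivalently, Durbin-Levinson gives phi_{kk} iteratively:
  phi_{11} = rho(1)
  phi_{kk} = [rho(k) - sum_{j=1..k-1} phi_{k-1,j} rho(k-j)]
            / [1 - sum_{j=1..k-1} phi_{k-1,j} rho(j)],
  phi_{k,j} = phi_{k-1,j} - phi_{kk} phi_{k-1,k-j},  j = 1..k-1.
Step k = 1:
  phi_11 = rho(1) = 0.0431.
Step k = 2:
  phi_22 = [rho(2) - phi_11 rho(1)] / [1 - phi_11 rho(1)] = [0.0747 - (0.0431)(0.0431)] / [1 - (0.0431)(0.0431)]
         = 0.07284239 / 0.99814239 = 0.073.
Therefore phi_{22} = 0.0730.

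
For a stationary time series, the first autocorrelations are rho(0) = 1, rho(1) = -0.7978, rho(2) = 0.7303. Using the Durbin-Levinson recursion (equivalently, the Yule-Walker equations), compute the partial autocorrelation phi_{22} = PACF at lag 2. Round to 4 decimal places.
\phi_{22} = 0.2581

The PACF at lag k is phi_{kk}, the last component of the solution
to the Yule-Walker system G_k phi = r_k where
  (G_k)_{ij} = rho(|i - j|), (r_k)_i = rho(i), i,j = 1..k.
Equivalently, Durbin-Levinson gives phi_{kk} iteratively:
  phi_{11} = rho(1)
  phi_{kk} = [rho(k) - sum_{j=1..k-1} phi_{k-1,j} rho(k-j)]
            / [1 - sum_{j=1..k-1} phi_{k-1,j} rho(j)],
  phi_{k,j} = phi_{k-1,j} - phi_{kk} phi_{k-1,k-j},  j = 1..k-1.
Step k = 1:
  phi_11 = rho(1) = -0.7978.
Step k = 2:
  phi_22 = [rho(2) - phi_11 rho(1)] / [1 - phi_11 rho(1)] = [0.7303 - (-0.7978)(-0.7978)] / [1 - (-0.7978)(-0.7978)]
         = 0.09381516 / 0.36351516 = 0.2581.
Therefore phi_{22} = 0.2581.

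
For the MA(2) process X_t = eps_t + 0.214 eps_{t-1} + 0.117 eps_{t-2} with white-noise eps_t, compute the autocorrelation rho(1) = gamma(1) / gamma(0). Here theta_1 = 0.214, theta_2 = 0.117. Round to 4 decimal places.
\rho(1) = 0.2256

For an MA(q) process with theta_0 = 1, the autocovariance is
  gamma(k) = sigma^2 * sum_{i=0..q-k} theta_i * theta_{i+k},
and rho(k) = gamma(k) / gamma(0). Sigma^2 cancels.
  numerator   = (1)*(0.214) + (0.214)*(0.117) = 0.239038.
  denominator = (1)^2 + (0.214)^2 + (0.117)^2 = 1.059485.
  rho(1) = 0.239038 / 1.059485 = 0.2256.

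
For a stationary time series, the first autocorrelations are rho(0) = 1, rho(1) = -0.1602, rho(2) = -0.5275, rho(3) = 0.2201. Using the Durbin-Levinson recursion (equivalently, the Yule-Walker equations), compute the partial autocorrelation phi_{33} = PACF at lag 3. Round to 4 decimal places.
\phi_{33} = -0.0050

The PACF at lag k is phi_{kk}, the last component of the solution
to the Yule-Walker system G_k phi = r_k where
  (G_k)_{ij} = rho(|i - j|), (r_k)_i = rho(i), i,j = 1..k.
Equivalently, Durbin-Levinson gives phi_{kk} iteratively:
  phi_{11} = rho(1)
  phi_{kk} = [rho(k) - sum_{j=1..k-1} phi_{k-1,j} rho(k-j)]
            / [1 - sum_{j=1..k-1} phi_{k-1,j} rho(j)],
  phi_{k,j} = phi_{k-1,j} - phi_{kk} phi_{k-1,k-j},  j = 1..k-1.
Step k = 1:
  phi_11 = rho(1) = -0.1602.
Step k = 2:
  phi_22 = [rho(2) - phi_11 rho(1)] / [1 - phi_11 rho(1)] = [-0.5275 - (-0.1602)(-0.1602)] / [1 - (-0.1602)(-0.1602)]
         = -0.55316404 / 0.97433596 = -0.567734.
  Update: phi_21 = phi_11 - phi_22 phi_11 = -0.1602 - (-0.567734)(-0.1602) = -0.251151.
Step k = 3:
  phi_33 = [rho(3) - phi_21 rho(2) - phi_22 rho(1)] / [1 - phi_21 rho(1) - phi_22 rho(2)]
    numerator   = 0.2201 - (-0.251151)(-0.5275) - (-0.567734)(-0.1602) = -0.00333323
    denominator = 1 - (-0.251151)(-0.1602) - (-0.567734)(-0.5275) = 0.66028571
  phi_33 = -0.00333323 / 0.66028571 = -0.005.
Therefore phi_{33} = -0.0050.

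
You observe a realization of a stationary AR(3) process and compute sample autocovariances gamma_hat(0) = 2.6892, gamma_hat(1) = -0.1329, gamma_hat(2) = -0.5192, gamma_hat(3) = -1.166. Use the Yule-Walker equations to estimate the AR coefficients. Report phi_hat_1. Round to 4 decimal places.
\hat\phi_{1} = -0.1520

The Yule-Walker equations for an AR(p) process read, in matrix form,
  Gamma_p phi = r_p,   with   (Gamma_p)_{ij} = gamma(|i - j|),
                       (r_p)_i = gamma(i),   i,j = 1..p.
Substitute the sample gammas (Toeplitz matrix and right-hand side of size 3):
  Gamma_p = [[2.6892, -0.1329, -0.5192], [-0.1329, 2.6892, -0.1329], [-0.5192, -0.1329, 2.6892]]
  r_p     = [-0.1329, -0.5192, -1.166]
Written out (R1..R3):
  (R1) 2.6892 phi_1 - 0.1329 phi_2 - 0.5192 phi_3 = -0.1329
  (R2) -0.1329 phi_1 + 2.6892 phi_2 - 0.1329 phi_3 = -0.5192
  (R3) -0.5192 phi_1 - 0.1329 phi_2 + 2.6892 phi_3 = -1.166
Gaussian elimination:
  R2 <- R2 - (-0.1329/2.6892) R1 = R2 - (-0.04942) R1:  2.682632 phi_2 - 0.158559 phi_3 = -0.525768
  R3 <- R3 - (-0.5192/2.6892) R1 = R3 - (-0.193069) R1:  -0.158559 phi_2 + 2.588959 phi_3 = -1.191659
  R3 <- R3 - (-0.158559/2.682632) R2 = R3 - (-0.059106) R2:  2.579587 phi_3 = -1.222735
Back-substitution:
  phi_hat_3 = -1.222735 / 2.579587 = -0.474004
  phi_hat_2 = (-0.525768 - (-0.158559)(-0.474004)) / 2.682632 = -0.224006
  phi_hat_1 = (-0.1329 - (-0.1329)(-0.224006) - (-0.5192)(-0.474004)) / 2.6892 = -0.152006
So phi_hat = [-0.1520, -0.2240, -0.4740].
Therefore phi_hat_1 = -0.1520.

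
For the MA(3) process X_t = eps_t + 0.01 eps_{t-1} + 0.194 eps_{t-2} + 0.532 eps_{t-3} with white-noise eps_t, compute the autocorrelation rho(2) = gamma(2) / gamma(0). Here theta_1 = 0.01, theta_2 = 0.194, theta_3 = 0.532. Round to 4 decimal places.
\rho(2) = 0.1509

For an MA(q) process with theta_0 = 1, the autocovariance is
  gamma(k) = sigma^2 * sum_{i=0..q-k} theta_i * theta_{i+k},
and rho(k) = gamma(k) / gamma(0). Sigma^2 cancels.
  numerator   = (1)*(0.194) + (0.01)*(0.532) = 0.19932.
  denominator = (1)^2 + (0.01)^2 + (0.194)^2 + (0.532)^2 = 1.32076.
  rho(2) = 0.19932 / 1.32076 = 0.1509.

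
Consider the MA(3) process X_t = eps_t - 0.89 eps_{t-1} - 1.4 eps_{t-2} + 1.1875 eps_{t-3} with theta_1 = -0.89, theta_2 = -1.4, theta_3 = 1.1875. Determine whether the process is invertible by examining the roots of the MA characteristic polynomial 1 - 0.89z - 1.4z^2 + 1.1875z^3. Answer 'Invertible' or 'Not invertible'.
\text{Not invertible}

The MA(q) characteristic polynomial is P(z) = 1 - 0.89z - 1.4z^2 + 1.1875z^3.
Invertibility requires all roots to lie outside the unit circle, i.e. |z| > 1 for every root.
Degree 3: look for a simple real root z0 first, then factor out (1 - z/z0) and solve the remaining quadratic.
Testing z0 = 0.8: P(0.8) = 1 + (-0.89)(0.8) + (-1.4)(0.8)^2 + (1.1875)(0.8)^3
  = 1 + (-0.712) + (-0.896) + (0.608) = 0.  So z_0 = 0.8 is a root, |z_0| = 0.8.
Divide out the factor (1 - 1.25 z) = (1 - z/z0) (since 1/z0 = 1.25):
  P(z) = (1 - 1.25 z)(1 + (0.36) z + (-0.95) z^2)
  [check: z-coef 0.36 - (1.25) = -0.89; z^2-coef -0.95 - (1.25)(0.36) = -1.4; z^3-coef -(1.25)(-0.95) = 1.1875.]
Remaining roots from the quadratic factor 1 + (0.36) z + (-0.95) z^2:
  Set 1 + (0.36) z + (-0.95) z^2 = 0, i.e. a z^2 + b z + c = 0 with a = -0.95, b = 0.36, c = 1.
  Discriminant D = b^2 - 4ac = (0.36)^2 - 4*(-0.95)*1 = 0.1296 - (-3.8) = 3.9296.
  D >= 0, so the roots are real: z = (-b +/- sqrt(D)) / (2a) = (-0.36 +/- 1.982322) / (-1.9).
    z_1 = (-0.36 + 1.982322) / (-1.9) = -0.8539,   |z_1| = 0.8539.
    z_2 = (-0.36 - 1.982322) / (-1.9) = 1.2328,   |z_2| = 1.2328.
Moduli of all roots: 0.8000, 0.8539, 1.2328.
All moduli strictly greater than 1? No.
Verdict: Not invertible.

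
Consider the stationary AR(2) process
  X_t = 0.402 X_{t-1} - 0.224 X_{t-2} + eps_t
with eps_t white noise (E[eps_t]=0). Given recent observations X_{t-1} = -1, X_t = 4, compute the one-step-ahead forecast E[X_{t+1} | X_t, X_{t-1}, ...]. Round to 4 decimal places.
E[X_{t+1} \mid \mathcal F_t] = 1.8320

For an AR(p) model X_t = c + sum_i phi_i X_{t-i} + eps_t, the
one-step-ahead conditional mean is
  E[X_{t+1} | X_t, ...] = c + sum_i phi_i X_{t+1-i}.
Substitute known values:
  E[X_{t+1} | ...] = (0.402) * (4) + (-0.224) * (-1)
                   = 1.8320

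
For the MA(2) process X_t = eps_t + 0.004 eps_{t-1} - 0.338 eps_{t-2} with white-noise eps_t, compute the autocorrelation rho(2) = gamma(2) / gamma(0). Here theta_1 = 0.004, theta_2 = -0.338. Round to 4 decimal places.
\rho(2) = -0.3033

For an MA(q) process with theta_0 = 1, the autocovariance is
  gamma(k) = sigma^2 * sum_{i=0..q-k} theta_i * theta_{i+k},
and rho(k) = gamma(k) / gamma(0). Sigma^2 cancels.
  numerator   = (1)*(-0.338) = -0.338.
  denominator = (1)^2 + (0.004)^2 + (-0.338)^2 = 1.11426.
  rho(2) = -0.338 / 1.11426 = -0.3033.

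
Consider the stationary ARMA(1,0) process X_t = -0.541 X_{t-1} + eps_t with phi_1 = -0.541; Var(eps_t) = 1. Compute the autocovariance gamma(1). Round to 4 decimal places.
\gamma(1) = -0.7649

Multiply the model equation by X_{t-k} and take expectations. With theta_0 = psi_0 = 1 and psi_j the MA(infinity) weights, this gives
  gamma(k) - sum_i phi_i gamma(k-i) = c_k,
  c_k = sigma^2 * sum_{j=k..q} theta_j psi_{j-k}   (c_k = 0 for k > q),
using gamma(-m) = gamma(m).
Pure AR (q = 0): c_0 = sigma^2 = 1, c_k = 0 for k >= 1.
Equations for k = 0 and k = 1 (AR order 1):
  gamma(0) = phi_1 gamma(1) + c_0
  gamma(1) = phi_1 gamma(0) + c_1
Substituting the second into the first: gamma(0) (1 - phi_1^2) = c_0 + phi_1 c_1, so
  gamma(0) = c_0 / (1 - phi_1^2) = 1 / (1 - (-0.541)^2) = 1 / 0.707319 = 1.413789.
  gamma(1) = phi_1 gamma(0) = (-0.541)(1.413789) = -0.76486.
Therefore gamma(1) = -0.7649 (to 4 decimal places).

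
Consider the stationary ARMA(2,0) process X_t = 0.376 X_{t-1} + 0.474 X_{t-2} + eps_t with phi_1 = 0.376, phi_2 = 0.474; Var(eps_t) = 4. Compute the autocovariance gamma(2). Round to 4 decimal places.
\gamma(2) = 7.8362

Multiply the model equation by X_{t-k} and take expectations. With theta_0 = psi_0 = 1 and psi_j the MA(infinity) weights, this gives
  gamma(k) - sum_i phi_i gamma(k-i) = c_k,
  c_k = sigma^2 * sum_{j=k..q} theta_j psi_{j-k}   (c_k = 0 for k > q),
using gamma(-m) = gamma(m).
Pure AR (q = 0): c_0 = sigma^2 = 4, c_k = 0 for k >= 1.
Equations for k = 0, 1, 2 (AR order 2, c_2 = 0):
  (E0) gamma(0) = phi_1 gamma(1) + phi_2 gamma(2) + c_0
  (E1) gamma(1) = phi_1 gamma(0) + phi_2 gamma(1) + c_1
  (E2) gamma(2) = phi_1 gamma(1) + phi_2 gamma(0)
From (E1): gamma(1) = A gamma(0) + B with
  A = phi_1 / (1 - phi_2) = 0.376 / 0.526 = 0.714829,   B = c_1 / (1 - phi_2) = 0 / 0.526 = 0.
Insert (E2) into (E0): gamma(0) (1 - phi_2^2) = phi_1 (1 + phi_2) gamma(1) + c_0.
  phi_1 (1 + phi_2) = (0.376)(1.474) = 0.554224,   1 - phi_2^2 = 0.775324.
Replace gamma(1) by A gamma(0) + B and collect gamma(0):
  gamma(0) [0.775324 - (0.554224)(0.714829)] = c_0 = 4
  gamma(0) * 0.379149 = 4
  gamma(0) = 4 / 0.379149 = 10.549951.
  gamma(1) = A gamma(0) = (0.714829)(10.549951) = 7.54141.
  gamma(2) = phi_1 gamma(1) + phi_2 gamma(0) = (0.376)(7.54141) + (0.474)(10.549951) = 7.836247.
Therefore gamma(2) = 7.8362 (to 4 decimal places).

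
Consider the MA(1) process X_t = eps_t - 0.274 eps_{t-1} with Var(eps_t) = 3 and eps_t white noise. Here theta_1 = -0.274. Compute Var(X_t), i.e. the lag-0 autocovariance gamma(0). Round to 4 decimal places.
\gamma(0) = 3.2252

For an MA(q) process X_t = eps_t + sum_i theta_i eps_{t-i} with
Var(eps_t) = sigma^2, the variance is
  gamma(0) = sigma^2 * (1 + sum_i theta_i^2).
  sum_i theta_i^2 = (-0.274)^2 = 0.075076.
  gamma(0) = 3 * (1 + 0.075076) = 3 * 1.075076 = 3.225228, which rounds to 3.2252.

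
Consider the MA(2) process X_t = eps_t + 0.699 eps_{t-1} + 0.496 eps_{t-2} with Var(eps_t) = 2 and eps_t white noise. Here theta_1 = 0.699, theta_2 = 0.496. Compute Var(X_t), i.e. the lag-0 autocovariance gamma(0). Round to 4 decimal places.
\gamma(0) = 3.4692

For an MA(q) process X_t = eps_t + sum_i theta_i eps_{t-i} with
Var(eps_t) = sigma^2, the variance is
  gamma(0) = sigma^2 * (1 + sum_i theta_i^2).
  sum_i theta_i^2 = (0.699)^2 + (0.496)^2 = 0.488601 + 0.246016 = 0.734617.
  gamma(0) = 2 * (1 + 0.734617) = 2 * 1.734617 = 3.469234, which rounds to 3.4692.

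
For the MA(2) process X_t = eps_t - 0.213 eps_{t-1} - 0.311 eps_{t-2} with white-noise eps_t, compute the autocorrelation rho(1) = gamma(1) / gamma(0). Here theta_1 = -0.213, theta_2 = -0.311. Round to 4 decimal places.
\rho(1) = -0.1285

For an MA(q) process with theta_0 = 1, the autocovariance is
  gamma(k) = sigma^2 * sum_{i=0..q-k} theta_i * theta_{i+k},
and rho(k) = gamma(k) / gamma(0). Sigma^2 cancels.
  numerator   = (1)*(-0.213) + (-0.213)*(-0.311) = -0.146757.
  denominator = (1)^2 + (-0.213)^2 + (-0.311)^2 = 1.14209.
  rho(1) = -0.146757 / 1.14209 = -0.1285.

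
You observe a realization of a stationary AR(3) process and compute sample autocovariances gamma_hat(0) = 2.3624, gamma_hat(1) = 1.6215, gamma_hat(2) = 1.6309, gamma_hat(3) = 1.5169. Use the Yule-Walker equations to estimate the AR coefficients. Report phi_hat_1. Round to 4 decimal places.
\hat\phi_{1} = 0.3260

The Yule-Walker equations for an AR(p) process read, in matrix form,
  Gamma_p phi = r_p,   with   (Gamma_p)_{ij} = gamma(|i - j|),
                       (r_p)_i = gamma(i),   i,j = 1..p.
Substitute the sample gammas (Toeplitz matrix and right-hand side of size 3):
  Gamma_p = [[2.3624, 1.6215, 1.6309], [1.6215, 2.3624, 1.6215], [1.6309, 1.6215, 2.3624]]
  r_p     = [1.6215, 1.6309, 1.5169]
Written out (R1..R3):
  (R1) 2.3624 phi_1 + 1.6215 phi_2 + 1.6309 phi_3 = 1.6215
  (R2) 1.6215 phi_1 + 2.3624 phi_2 + 1.6215 phi_3 = 1.6309
  (R3) 1.6309 phi_1 + 1.6215 phi_2 + 2.3624 phi_3 = 1.5169
Gaussian elimination:
  R2 <- R2 - (1.6215/2.3624) R1 = R2 - (0.686378) R1:  1.249438 phi_2 + 0.502086 phi_3 = 0.517938
  R3 <- R3 - (1.6309/2.3624) R1 = R3 - (0.690357) R1:  0.502086 phi_2 + 1.236496 phi_3 = 0.397486
  R3 <- R3 - (0.502086/1.249438) R2 = R3 - (0.401849) R2:  1.034734 phi_3 = 0.189353
Back-substitution:
  phi_hat_3 = 0.189353 / 1.034734 = 0.182997
  phi_hat_2 = (0.517938 - (0.502086)(0.182997)) / 1.249438 = 0.341
  phi_hat_1 = (1.6215 - (1.6215)(0.341) - (1.6309)(0.182997)) / 2.3624 = 0.325991
So phi_hat = [0.3260, 0.3410, 0.1830].
Therefore phi_hat_1 = 0.3260.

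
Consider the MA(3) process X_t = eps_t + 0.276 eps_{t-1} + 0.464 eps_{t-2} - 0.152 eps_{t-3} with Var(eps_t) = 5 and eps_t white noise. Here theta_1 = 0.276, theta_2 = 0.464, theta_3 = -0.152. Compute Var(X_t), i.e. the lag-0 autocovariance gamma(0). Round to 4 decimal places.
\gamma(0) = 6.5729

For an MA(q) process X_t = eps_t + sum_i theta_i eps_{t-i} with
Var(eps_t) = sigma^2, the variance is
  gamma(0) = sigma^2 * (1 + sum_i theta_i^2).
  sum_i theta_i^2 = (0.276)^2 + (0.464)^2 + (-0.152)^2 = 0.076176 + 0.215296 + 0.023104 = 0.314576.
  gamma(0) = 5 * (1 + 0.314576) = 5 * 1.314576 = 6.57288, which rounds to 6.5729.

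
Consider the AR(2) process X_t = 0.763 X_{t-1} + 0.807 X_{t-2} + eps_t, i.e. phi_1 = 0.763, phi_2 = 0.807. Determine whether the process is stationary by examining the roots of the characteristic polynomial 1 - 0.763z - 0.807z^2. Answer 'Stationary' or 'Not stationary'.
\text{Not stationary}

The AR(p) characteristic polynomial is P(z) = 1 - 0.763z - 0.807z^2.
Stationarity requires all roots to lie outside the unit circle, i.e. |z| > 1 for every root.
Set 1 + (-0.763) z + (-0.807) z^2 = 0, i.e. a z^2 + b z + c = 0 with a = -0.807, b = -0.763, c = 1.
Discriminant D = b^2 - 4ac = (-0.763)^2 - 4*(-0.807)*1 = 0.582169 - (-3.228) = 3.810169.
D >= 0, so the roots are real: z = (-b +/- sqrt(D)) / (2a) = (0.763 +/- 1.951965) / (-1.614).
  z_1 = (0.763 + 1.951965) / (-1.614) = -1.6821,   |z_1| = 1.6821.
  z_2 = (0.763 - 1.951965) / (-1.614) = 0.7367,   |z_2| = 0.7367.
Moduli of all roots: 1.6821, 0.7367.
All moduli strictly greater than 1? No.
Verdict: Not stationary.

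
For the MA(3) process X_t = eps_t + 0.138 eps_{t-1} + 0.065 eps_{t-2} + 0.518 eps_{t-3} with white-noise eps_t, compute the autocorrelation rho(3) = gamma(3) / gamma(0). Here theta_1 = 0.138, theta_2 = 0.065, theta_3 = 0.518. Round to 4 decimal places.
\rho(3) = 0.4011

For an MA(q) process with theta_0 = 1, the autocovariance is
  gamma(k) = sigma^2 * sum_{i=0..q-k} theta_i * theta_{i+k},
and rho(k) = gamma(k) / gamma(0). Sigma^2 cancels.
  numerator   = (1)*(0.518) = 0.518.
  denominator = (1)^2 + (0.138)^2 + (0.065)^2 + (0.518)^2 = 1.291593.
  rho(3) = 0.518 / 1.291593 = 0.4011.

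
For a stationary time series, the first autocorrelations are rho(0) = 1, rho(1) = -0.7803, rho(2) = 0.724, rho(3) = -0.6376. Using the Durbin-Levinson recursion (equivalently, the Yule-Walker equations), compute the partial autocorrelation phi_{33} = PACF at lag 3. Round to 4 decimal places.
\phi_{33} = -0.0259

The PACF at lag k is phi_{kk}, the last component of the solution
to the Yule-Walker system G_k phi = r_k where
  (G_k)_{ij} = rho(|i - j|), (r_k)_i = rho(i), i,j = 1..k.
Equivalently, Durbin-Levinson gives phi_{kk} iteratively:
  phi_{11} = rho(1)
  phi_{kk} = [rho(k) - sum_{j=1..k-1} phi_{k-1,j} rho(k-j)]
            / [1 - sum_{j=1..k-1} phi_{k-1,j} rho(j)],
  phi_{k,j} = phi_{k-1,j} - phi_{kk} phi_{k-1,k-j},  j = 1..k-1.
Step k = 1:
  phi_11 = rho(1) = -0.7803.
Step k = 2:
  phi_22 = [rho(2) - phi_11 rho(1)] / [1 - phi_11 rho(1)] = [0.724 - (-0.7803)(-0.7803)] / [1 - (-0.7803)(-0.7803)]
         = 0.11513191 / 0.39113191 = 0.294356.
  Update: phi_21 = phi_11 - phi_22 phi_11 = -0.7803 - (0.294356)(-0.7803) = -0.550614.
Step k = 3:
  phi_33 = [rho(3) - phi_21 rho(2) - phi_22 rho(1)] / [1 - phi_21 rho(1) - phi_22 rho(2)]
    numerator   = -0.6376 - (-0.550614)(0.724) - (0.294356)(-0.7803) = -0.00926953
    denominator = 1 - (-0.550614)(-0.7803) - (0.294356)(0.724) = 0.35724218
  phi_33 = -0.00926953 / 0.35724218 = -0.0259.
Therefore phi_{33} = -0.0259.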